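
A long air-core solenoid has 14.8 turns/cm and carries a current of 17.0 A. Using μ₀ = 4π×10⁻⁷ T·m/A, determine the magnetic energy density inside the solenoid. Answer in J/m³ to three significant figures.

B = μ₀nI = (4π×10⁻⁷)(1.480×10^3)(17.0) = 3.162×10^-2 T.
u = B²/(2μ₀) = (3.162×10^-2)²/(2×4π×10⁻⁷) = 397.7 J/m³.

u ≈ 398 J/m³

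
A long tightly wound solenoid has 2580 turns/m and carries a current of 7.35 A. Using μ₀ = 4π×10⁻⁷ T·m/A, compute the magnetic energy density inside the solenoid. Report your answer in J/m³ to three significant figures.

B = μ₀nI = (4π×10⁻⁷)(2.580×10^3)(7.35) = 2.383×10^-2 T.
u = B²/(2μ₀) = (2.383×10^-2)²/(2×4π×10⁻⁷) = 225.9 J/m³.

u ≈ 226 J/m³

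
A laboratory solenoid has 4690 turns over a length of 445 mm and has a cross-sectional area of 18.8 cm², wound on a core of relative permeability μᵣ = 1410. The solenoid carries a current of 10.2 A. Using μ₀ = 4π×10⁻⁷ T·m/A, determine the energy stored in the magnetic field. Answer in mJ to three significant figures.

U ≈ 8570000 mJ

A = 18.8 cm² = 1.880×10^-3 m².
L = μ₀μᵣN²A/ℓ = (4π×10⁻⁷)(1410)(4690)²(1.880×10^-3)/(0.445) = 164.7 H.
U = ½LI² = ½(164.7)(10.2)² = 8.565×10^3 J.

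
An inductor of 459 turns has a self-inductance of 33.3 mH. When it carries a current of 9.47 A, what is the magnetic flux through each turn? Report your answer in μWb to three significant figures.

Φ_B ≈ 687 μWb

From L = NΦ_B/I, the flux per turn is Φ_B = LI/N.
Φ_B = (3.330×10^-2 H)(9.47 A)/459 = 6.870×10^-4 Wb.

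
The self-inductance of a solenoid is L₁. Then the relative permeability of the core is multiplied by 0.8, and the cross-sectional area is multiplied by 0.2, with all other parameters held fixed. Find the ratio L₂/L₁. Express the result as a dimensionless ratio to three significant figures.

For a solenoid, L ∝ μᵣN²A/ℓ.
L₂/L₁ = (0.8) × (0.2) = 0.160.

L₂/L₁ = 0.160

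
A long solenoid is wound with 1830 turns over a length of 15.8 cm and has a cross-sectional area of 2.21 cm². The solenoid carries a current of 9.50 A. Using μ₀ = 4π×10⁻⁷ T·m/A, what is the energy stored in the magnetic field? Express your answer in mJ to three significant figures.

A = 2.21 cm² = 2.210×10^-4 m².
L = μ₀N²A/ℓ = (4π×10⁻⁷)(1830)²(2.210×10^-4)/(0.158) = 5.886×10^-3 H.
U = ½LI² = ½(5.886×10^-3)(9.50)² = 0.2656 J.

U ≈ 266 mJ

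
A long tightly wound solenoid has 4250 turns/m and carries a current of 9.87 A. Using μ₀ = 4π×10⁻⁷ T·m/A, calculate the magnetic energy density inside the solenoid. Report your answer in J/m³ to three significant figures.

u ≈ 1110 J/m³

B = μ₀nI = (4π×10⁻⁷)(4.250×10^3)(9.87) = 5.271×10^-2 T.
u = B²/(2μ₀) = (5.271×10^-2)²/(2×4π×10⁻⁷) = 1.106×10^3 J/m³.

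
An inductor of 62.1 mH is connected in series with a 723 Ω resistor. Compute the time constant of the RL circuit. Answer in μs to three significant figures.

τ = L/R = (6.210×10^-2 H)/(723 Ω) = 8.589×10^-5 s.

τ ≈ 85.9 μs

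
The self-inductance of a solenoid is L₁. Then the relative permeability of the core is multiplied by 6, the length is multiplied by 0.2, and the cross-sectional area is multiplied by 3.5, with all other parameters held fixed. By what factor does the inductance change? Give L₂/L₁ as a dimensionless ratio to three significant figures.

L₂/L₁ = 105

For a solenoid, L ∝ μᵣN²A/ℓ.
L₂/L₁ = (6) × (0.2)^-1 × (3.5) = 105.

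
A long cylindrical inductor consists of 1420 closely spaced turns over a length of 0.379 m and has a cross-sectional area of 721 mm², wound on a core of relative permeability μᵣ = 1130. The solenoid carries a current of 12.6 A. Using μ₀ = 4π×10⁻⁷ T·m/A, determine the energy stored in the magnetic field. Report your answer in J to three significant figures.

A = 721 mm² = 7.210×10^-4 m².
L = μ₀μᵣN²A/ℓ = (4π×10⁻⁷)(1130)(1420)²(7.210×10^-4)/(0.379) = 5.447 H.
U = ½LI² = ½(5.447)(12.6)² = 432.4 J.

U ≈ 432 J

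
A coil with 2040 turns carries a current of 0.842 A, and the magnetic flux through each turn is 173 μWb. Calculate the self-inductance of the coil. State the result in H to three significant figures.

L ≈ 0.419 H

Self-inductance is defined by L = NΦ_B/I (flux linkage over current).
L = (2040)(1.730×10^-4 Wb)/(0.842 A) = 0.4191 H.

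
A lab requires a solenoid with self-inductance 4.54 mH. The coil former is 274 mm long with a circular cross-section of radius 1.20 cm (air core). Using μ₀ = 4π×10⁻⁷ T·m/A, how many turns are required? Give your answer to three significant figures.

A = πr² = π(1.200×10^-2 m)² = 4.524×10^-4 m².
From L = μ₀N²A/ℓ, N = √(Lℓ / (μ₀A)).
N = √[(4.540×10^-3)(0.274) / ((4π×10⁻⁷)×4.524×10^-4)] = √(2.188×10^6) ≈ 1479.3.

N ≈ 1480 turns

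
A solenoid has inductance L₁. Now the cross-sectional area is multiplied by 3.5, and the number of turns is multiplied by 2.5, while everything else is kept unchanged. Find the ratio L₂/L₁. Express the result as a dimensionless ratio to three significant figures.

For a solenoid, L ∝ μᵣN²A/ℓ.
L₂/L₁ = (3.5) × (2.5)^2 = 21.9.

L₂/L₁ = 21.9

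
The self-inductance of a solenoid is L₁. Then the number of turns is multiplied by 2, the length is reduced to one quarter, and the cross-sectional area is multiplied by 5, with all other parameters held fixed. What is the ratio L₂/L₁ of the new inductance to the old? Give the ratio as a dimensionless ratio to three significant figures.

L₂/L₁ = 80.0

For a solenoid, L ∝ μᵣN²A/ℓ.
L₂/L₁ = (2)^2 × (0.25)^-1 × (5) = 80.0.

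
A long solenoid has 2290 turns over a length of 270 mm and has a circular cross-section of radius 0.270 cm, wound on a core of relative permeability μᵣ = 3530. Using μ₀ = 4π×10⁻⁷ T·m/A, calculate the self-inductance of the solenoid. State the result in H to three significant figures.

A = πr² = π(2.700×10^-3 m)² = 2.290×10^-5 m².
For a long solenoid, L = μ₀μᵣN²A/ℓ.
L = (4π×10⁻⁷)(3530)(2290)²(2.290×10^-5)/(0.27 m) = 1.973 H.

L ≈ 1.97 H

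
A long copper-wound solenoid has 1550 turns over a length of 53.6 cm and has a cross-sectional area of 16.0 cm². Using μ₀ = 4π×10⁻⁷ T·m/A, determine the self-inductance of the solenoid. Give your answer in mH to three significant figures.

A = 16.0 cm² = 1.600×10^-3 m².
For a long solenoid, L = μ₀N²A/ℓ.
L = (4π×10⁻⁷)(1550)²(1.600×10^-3)/(0.536 m) = 9.012×10^-3 H.

L ≈ 9.01 mH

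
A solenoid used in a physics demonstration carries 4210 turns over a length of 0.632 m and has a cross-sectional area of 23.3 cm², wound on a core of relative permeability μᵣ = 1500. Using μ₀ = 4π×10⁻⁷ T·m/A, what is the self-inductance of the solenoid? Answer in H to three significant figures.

A = 23.3 cm² = 2.330×10^-3 m².
For a long solenoid, L = μ₀μᵣN²A/ℓ.
L = (4π×10⁻⁷)(1500)(4210)²(2.330×10^-3)/(0.632 m) = 123.2 H.

L ≈ 123 H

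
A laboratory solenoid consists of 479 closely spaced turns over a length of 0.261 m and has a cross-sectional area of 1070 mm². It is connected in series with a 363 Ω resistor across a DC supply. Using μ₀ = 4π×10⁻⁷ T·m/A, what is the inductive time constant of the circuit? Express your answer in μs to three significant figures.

τ ≈ 3.26 μs

A = 1070 mm² = 1.070×10^-3 m².
L = μ₀N²A/ℓ = (4π×10⁻⁷)(479)²(1.070×10^-3)/(0.261) = 1.182×10^-3 H.
τ = L/R = (1.182×10^-3)/(363) = 3.256×10^-6 s.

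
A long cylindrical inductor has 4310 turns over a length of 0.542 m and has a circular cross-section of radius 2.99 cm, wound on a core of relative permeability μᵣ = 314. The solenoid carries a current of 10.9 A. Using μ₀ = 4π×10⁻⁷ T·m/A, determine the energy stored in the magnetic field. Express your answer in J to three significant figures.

U ≈ 2260 J

A = πr² = π(2.990×10^-2 m)² = 2.809×10^-3 m².
L = μ₀μᵣN²A/ℓ = (4π×10⁻⁷)(314)(4310)²(2.809×10^-3)/(0.542) = 37.98 H.
U = ½LI² = ½(37.98)(10.9)² = 2.256×10^3 J.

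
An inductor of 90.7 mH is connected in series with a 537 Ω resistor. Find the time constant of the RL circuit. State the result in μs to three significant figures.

τ = L/R = (9.070×10^-2 H)/(537 Ω) = 1.689×10^-4 s.

τ ≈ 169 μs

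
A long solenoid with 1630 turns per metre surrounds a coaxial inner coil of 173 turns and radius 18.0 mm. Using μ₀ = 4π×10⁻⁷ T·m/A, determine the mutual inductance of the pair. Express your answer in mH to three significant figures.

The outer solenoid produces a uniform field B₁ = μ₀n₁I₁ across the inner coil,
so the flux linkage is N₂Φ = N₂B₁A₂ = μ₀n₁N₂A₂·I₁, giving M = μ₀n₁N₂A₂.
A₂ = πr² = π(1.800×10^-2 m)² = 1.018×10^-3 m².
M = (4π×10⁻⁷)(1630)(173)(1.018×10^-3) = 3.607×10^-4 H.

M ≈ 0.361 mH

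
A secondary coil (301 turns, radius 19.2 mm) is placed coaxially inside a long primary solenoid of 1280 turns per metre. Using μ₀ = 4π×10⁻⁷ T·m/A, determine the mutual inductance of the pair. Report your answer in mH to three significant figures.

M ≈ 0.561 mH

The outer solenoid produces a uniform field B₁ = μ₀n₁I₁ across the inner coil,
so the flux linkage is N₂Φ = N₂B₁A₂ = μ₀n₁N₂A₂·I₁, giving M = μ₀n₁N₂A₂.
A₂ = πr² = π(1.920×10^-2 m)² = 1.158×10^-3 m².
M = (4π×10⁻⁷)(1280)(301)(1.158×10^-3) = 5.607×10^-4 H.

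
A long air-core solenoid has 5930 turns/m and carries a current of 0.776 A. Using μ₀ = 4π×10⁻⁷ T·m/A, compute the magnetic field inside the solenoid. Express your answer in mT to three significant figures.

B ≈ 5.78 mT

Inside a long solenoid, B = μ₀nI.
B = (4π×10⁻⁷)(5.930×10^3 m⁻¹)(0.776 A) = 5.783×10^-3 T.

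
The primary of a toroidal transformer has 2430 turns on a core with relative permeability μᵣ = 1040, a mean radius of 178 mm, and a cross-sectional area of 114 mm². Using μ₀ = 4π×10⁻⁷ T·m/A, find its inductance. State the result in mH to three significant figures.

For a thin toroid, L = μ₀μᵣN²A/(2πR).
L = (4π×10⁻⁷)(1040)(2430)²(1.140×10^-4) / (2π×0.178 m) = 0.7866 H.

L ≈ 787 mH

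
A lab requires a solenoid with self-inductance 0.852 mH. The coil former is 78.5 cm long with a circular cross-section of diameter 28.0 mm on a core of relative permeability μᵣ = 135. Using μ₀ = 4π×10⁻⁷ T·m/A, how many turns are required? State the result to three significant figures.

A = π(d/2)² = π(1.400×10^-2 m)² = 6.158×10^-4 m².
From L = μ₀μᵣN²A/ℓ, N = √(Lℓ / (μ₀μᵣA)).
N = √[(8.520×10^-4)(0.785) / ((4π×10⁻⁷)(135)×6.158×10^-4)] = √(6.403×10^3) ≈ 80.0.

N ≈ 80 turns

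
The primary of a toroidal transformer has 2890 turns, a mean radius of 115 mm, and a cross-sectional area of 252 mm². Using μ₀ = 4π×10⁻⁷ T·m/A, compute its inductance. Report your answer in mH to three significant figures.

L ≈ 3.66 mH

For a thin toroid, L = μ₀N²A/(2πR).
L = (4π×10⁻⁷)(2890)²(2.520×10^-4) / (2π×0.115 m) = 3.660×10^-3 H.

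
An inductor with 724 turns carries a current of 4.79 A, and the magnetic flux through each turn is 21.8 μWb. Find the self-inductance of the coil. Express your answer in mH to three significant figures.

L ≈ 3.30 mH

Self-inductance is defined by L = NΦ_B/I (flux linkage over current).
L = (724)(2.180×10^-5 Wb)/(4.79 A) = 3.295×10^-3 H.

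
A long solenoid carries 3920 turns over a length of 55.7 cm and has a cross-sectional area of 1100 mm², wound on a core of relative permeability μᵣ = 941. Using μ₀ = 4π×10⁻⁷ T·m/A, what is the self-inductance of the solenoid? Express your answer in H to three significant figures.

L ≈ 35.9 H

A = 1100 mm² = 1.100×10^-3 m².
For a long solenoid, L = μ₀μᵣN²A/ℓ.
L = (4π×10⁻⁷)(941)(3920)²(1.100×10^-3)/(0.557 m) = 35.88 H.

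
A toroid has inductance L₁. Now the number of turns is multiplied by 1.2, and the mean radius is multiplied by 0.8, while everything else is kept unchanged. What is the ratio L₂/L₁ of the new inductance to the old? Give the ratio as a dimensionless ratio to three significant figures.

L₂/L₁ = 1.80

For a toroid, L ∝ μᵣN²A/R.
L₂/L₁ = (1.2)^2 × (0.8)^-1 = 1.80.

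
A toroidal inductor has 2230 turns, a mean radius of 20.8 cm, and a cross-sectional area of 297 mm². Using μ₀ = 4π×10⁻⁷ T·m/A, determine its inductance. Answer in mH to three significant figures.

For a thin toroid, L = μ₀N²A/(2πR).
L = (4π×10⁻⁷)(2230)²(2.970×10^-4) / (2π×0.208 m) = 1.420×10^-3 H.

L ≈ 1.42 mH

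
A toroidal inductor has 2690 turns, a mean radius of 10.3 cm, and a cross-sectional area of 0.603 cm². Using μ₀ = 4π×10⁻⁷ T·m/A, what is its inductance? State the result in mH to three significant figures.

L ≈ 0.847 mH

For a thin toroid, L = μ₀N²A/(2πR).
L = (4π×10⁻⁷)(2690)²(6.030×10^-5) / (2π×0.103 m) = 8.473×10^-4 H.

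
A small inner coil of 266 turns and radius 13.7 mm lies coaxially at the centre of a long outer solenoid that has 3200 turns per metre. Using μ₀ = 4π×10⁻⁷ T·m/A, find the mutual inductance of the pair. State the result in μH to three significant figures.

M ≈ 631 μH

The outer solenoid produces a uniform field B₁ = μ₀n₁I₁ across the inner coil,
so the flux linkage is N₂Φ = N₂B₁A₂ = μ₀n₁N₂A₂·I₁, giving M = μ₀n₁N₂A₂.
A₂ = πr² = π(1.370×10^-2 m)² = 5.896×10^-4 m².
M = (4π×10⁻⁷)(3200)(266)(5.896×10^-4) = 6.307×10^-4 H.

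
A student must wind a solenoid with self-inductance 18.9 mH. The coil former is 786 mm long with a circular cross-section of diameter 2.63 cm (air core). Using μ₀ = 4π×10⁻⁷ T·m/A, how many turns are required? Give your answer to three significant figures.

N ≈ 4660 turns

A = π(d/2)² = π(1.315×10^-2 m)² = 5.433×10^-4 m².
From L = μ₀N²A/ℓ, N = √(Lℓ / (μ₀A)).
N = √[(1.890×10^-2)(0.786) / ((4π×10⁻⁷)×5.433×10^-4)] = √(2.176×10^7) ≈ 4664.8.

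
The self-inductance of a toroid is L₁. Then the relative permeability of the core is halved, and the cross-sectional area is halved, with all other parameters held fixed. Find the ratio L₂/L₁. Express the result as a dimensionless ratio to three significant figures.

For a toroid, L ∝ μᵣN²A/R.
L₂/L₁ = (0.5) × (0.5) = 0.250.

L₂/L₁ = 0.250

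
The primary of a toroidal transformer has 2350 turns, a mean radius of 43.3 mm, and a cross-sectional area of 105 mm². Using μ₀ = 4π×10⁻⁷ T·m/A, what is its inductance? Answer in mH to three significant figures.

For a thin toroid, L = μ₀N²A/(2πR).
L = (4π×10⁻⁷)(2350)²(1.050×10^-4) / (2π×4.330×10^-2 m) = 2.678×10^-3 H.

L ≈ 2.68 mH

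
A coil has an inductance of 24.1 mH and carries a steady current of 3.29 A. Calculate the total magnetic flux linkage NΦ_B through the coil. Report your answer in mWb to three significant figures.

From L = NΦ_B/I, the flux linkage is NΦ_B = LI.
NΦ_B = (2.410×10^-2 H)(3.29 A) = 7.929×10^-2 Wb.

NΦ_B ≈ 79.3 mWb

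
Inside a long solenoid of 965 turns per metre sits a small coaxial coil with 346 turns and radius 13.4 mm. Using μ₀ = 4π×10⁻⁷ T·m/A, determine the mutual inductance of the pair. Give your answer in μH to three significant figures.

The outer solenoid produces a uniform field B₁ = μ₀n₁I₁ across the inner coil,
so the flux linkage is N₂Φ = N₂B₁A₂ = μ₀n₁N₂A₂·I₁, giving M = μ₀n₁N₂A₂.
A₂ = πr² = π(1.340×10^-2 m)² = 5.641×10^-4 m².
M = (4π×10⁻⁷)(965)(346)(5.641×10^-4) = 2.367×10^-4 H.

M ≈ 237 μH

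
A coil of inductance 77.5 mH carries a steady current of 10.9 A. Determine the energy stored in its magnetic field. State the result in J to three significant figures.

Stored magnetic energy: U = ½LI².
U = ½(7.750×10^-2 H)(10.9 A)² = 4.604 J.

U ≈ 4.60 J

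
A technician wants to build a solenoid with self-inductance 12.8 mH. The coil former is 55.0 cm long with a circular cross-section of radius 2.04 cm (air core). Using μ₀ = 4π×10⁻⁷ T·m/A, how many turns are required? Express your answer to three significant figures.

A = πr² = π(2.040×10^-2 m)² = 1.307×10^-3 m².
From L = μ₀N²A/ℓ, N = √(Lℓ / (μ₀A)).
N = √[(1.280×10^-2)(0.55) / ((4π×10⁻⁷)×1.307×10^-3)] = √(4.285×10^6) ≈ 2070.0.

N ≈ 2070 turns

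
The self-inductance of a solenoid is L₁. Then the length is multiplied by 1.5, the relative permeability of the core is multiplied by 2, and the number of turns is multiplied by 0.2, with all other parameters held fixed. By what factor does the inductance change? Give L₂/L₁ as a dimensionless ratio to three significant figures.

L₂/L₁ = 0.0533

For a solenoid, L ∝ μᵣN²A/ℓ.
L₂/L₁ = (1.5)^-1 × (2) × (0.2)^2 = 0.0533.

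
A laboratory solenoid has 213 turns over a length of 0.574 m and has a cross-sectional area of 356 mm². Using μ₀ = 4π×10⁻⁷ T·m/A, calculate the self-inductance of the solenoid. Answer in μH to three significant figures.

L ≈ 35.4 μH

A = 356 mm² = 3.560×10^-4 m².
For a long solenoid, L = μ₀N²A/ℓ.
L = (4π×10⁻⁷)(213)²(3.560×10^-4)/(0.574 m) = 3.536×10^-5 H.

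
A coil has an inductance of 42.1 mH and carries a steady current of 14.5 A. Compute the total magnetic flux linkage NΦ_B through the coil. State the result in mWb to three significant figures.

From L = NΦ_B/I, the flux linkage is NΦ_B = LI.
NΦ_B = (4.210×10^-2 H)(14.5 A) = 0.6104 Wb.

NΦ_B ≈ 610 mWb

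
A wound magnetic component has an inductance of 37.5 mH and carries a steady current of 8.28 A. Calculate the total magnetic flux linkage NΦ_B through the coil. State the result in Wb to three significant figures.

NΦ_B ≈ 0.311 Wb

From L = NΦ_B/I, the flux linkage is NΦ_B = LI.
NΦ_B = (3.750×10^-2 H)(8.28 A) = 0.3105 Wb.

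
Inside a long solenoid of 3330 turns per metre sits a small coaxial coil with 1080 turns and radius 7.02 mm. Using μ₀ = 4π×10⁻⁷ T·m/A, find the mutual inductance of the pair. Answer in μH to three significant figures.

The outer solenoid produces a uniform field B₁ = μ₀n₁I₁ across the inner coil,
so the flux linkage is N₂Φ = N₂B₁A₂ = μ₀n₁N₂A₂·I₁, giving M = μ₀n₁N₂A₂.
A₂ = πr² = π(7.020×10^-3 m)² = 1.548×10^-4 m².
M = (4π×10⁻⁷)(3330)(1080)(1.548×10^-4) = 6.997×10^-4 H.

M ≈ 700 μH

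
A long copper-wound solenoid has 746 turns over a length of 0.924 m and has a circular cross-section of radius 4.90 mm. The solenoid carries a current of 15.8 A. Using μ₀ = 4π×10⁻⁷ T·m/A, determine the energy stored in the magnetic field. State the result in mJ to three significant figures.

U ≈ 7.13 mJ

A = πr² = π(4.900×10^-3 m)² = 7.543×10^-5 m².
L = μ₀N²A/ℓ = (4π×10⁻⁷)(746)²(7.543×10^-5)/(0.924) = 5.709×10^-5 H.
U = ½LI² = ½(5.709×10^-5)(15.8)² = 7.126×10^-3 J.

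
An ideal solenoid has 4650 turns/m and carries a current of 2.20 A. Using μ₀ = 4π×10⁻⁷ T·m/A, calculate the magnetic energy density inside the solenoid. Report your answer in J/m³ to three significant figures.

u ≈ 65.8 J/m³

B = μ₀nI = (4π×10⁻⁷)(4.650×10^3)(2.20) = 1.286×10^-2 T.
u = B²/(2μ₀) = (1.286×10^-2)²/(2×4π×10⁻⁷) = 65.76 J/m³.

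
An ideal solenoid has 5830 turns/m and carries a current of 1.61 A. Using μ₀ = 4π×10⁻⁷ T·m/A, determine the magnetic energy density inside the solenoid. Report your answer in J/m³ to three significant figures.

u ≈ 55.4 J/m³

B = μ₀nI = (4π×10⁻⁷)(5.830×10^3)(1.61) = 1.180×10^-2 T.
u = B²/(2μ₀) = (1.180×10^-2)²/(2×4π×10⁻⁷) = 55.36 J/m³.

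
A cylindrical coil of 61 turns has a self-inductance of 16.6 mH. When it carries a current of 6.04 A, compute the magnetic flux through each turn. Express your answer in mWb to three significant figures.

Φ_B ≈ 1.64 mWb

From L = NΦ_B/I, the flux per turn is Φ_B = LI/N.
Φ_B = (1.660×10^-2 H)(6.04 A)/61 = 1.644×10^-3 Wb.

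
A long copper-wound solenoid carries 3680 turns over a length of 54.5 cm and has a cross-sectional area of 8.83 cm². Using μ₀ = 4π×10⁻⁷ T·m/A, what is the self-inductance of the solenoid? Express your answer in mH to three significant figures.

A = 8.83 cm² = 8.830×10^-4 m².
For a long solenoid, L = μ₀N²A/ℓ.
L = (4π×10⁻⁷)(3680)²(8.830×10^-4)/(0.545 m) = 2.757×10^-2 H.

L ≈ 27.6 mH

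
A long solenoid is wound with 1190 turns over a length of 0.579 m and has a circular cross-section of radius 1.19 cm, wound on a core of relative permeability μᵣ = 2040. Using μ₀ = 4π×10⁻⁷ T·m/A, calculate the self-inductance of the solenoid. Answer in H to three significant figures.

A = πr² = π(1.190×10^-2 m)² = 4.449×10^-4 m².
For a long solenoid, L = μ₀μᵣN²A/ℓ.
L = (4π×10⁻⁷)(2040)(1190)²(4.449×10^-4)/(0.579 m) = 2.789 H.

L ≈ 2.79 H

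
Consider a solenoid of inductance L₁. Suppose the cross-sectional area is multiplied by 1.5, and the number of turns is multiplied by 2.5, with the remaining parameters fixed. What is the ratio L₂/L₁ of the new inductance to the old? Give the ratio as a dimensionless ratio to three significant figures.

For a solenoid, L ∝ μᵣN²A/ℓ.
L₂/L₁ = (1.5) × (2.5)^2 = 9.38.

L₂/L₁ = 9.38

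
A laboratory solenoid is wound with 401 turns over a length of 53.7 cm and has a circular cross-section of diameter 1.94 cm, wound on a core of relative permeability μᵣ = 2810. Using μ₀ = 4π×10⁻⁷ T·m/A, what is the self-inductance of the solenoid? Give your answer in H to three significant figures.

A = π(d/2)² = π(9.700×10^-3 m)² = 2.956×10^-4 m².
For a long solenoid, L = μ₀μᵣN²A/ℓ.
L = (4π×10⁻⁷)(2810)(401)²(2.956×10^-4)/(0.537 m) = 0.3126 H.

L ≈ 0.313 H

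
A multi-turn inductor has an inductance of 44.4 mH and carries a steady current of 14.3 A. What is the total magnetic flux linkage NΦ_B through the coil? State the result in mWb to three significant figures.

From L = NΦ_B/I, the flux linkage is NΦ_B = LI.
NΦ_B = (4.440×10^-2 H)(14.3 A) = 0.6349 Wb.

NΦ_B ≈ 635 mWb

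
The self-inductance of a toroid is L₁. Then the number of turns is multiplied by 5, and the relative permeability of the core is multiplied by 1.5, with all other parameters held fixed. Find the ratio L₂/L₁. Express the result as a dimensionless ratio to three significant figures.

For a toroid, L ∝ μᵣN²A/R.
L₂/L₁ = (5)^2 × (1.5) = 37.5.

L₂/L₁ = 37.5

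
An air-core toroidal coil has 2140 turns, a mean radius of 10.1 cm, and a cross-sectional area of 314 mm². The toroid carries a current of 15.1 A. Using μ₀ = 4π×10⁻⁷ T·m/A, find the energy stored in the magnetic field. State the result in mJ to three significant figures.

L = μ₀N²A/(2πR) = (4π×10⁻⁷)(2140)²(3.140×10^-4)/(2π×0.101) = 2.848×10^-3 H.
U = ½LI² = ½(2.848×10^-3)(15.1)² = 0.3246 J.

U ≈ 325 mJ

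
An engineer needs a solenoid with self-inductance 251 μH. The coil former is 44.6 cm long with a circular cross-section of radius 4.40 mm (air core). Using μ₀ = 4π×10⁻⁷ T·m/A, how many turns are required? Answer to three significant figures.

A = πr² = π(4.400×10^-3 m)² = 6.082×10^-5 m².
From L = μ₀N²A/ℓ, N = √(Lℓ / (μ₀A)).
N = √[(2.510×10^-4)(0.446) / ((4π×10⁻⁷)×6.082×10^-5)] = √(1.4647×10^6) ≈ 1210.2.

N ≈ 1210 turns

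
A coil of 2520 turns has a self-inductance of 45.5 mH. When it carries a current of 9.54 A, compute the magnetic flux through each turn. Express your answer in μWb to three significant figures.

From L = NΦ_B/I, the flux per turn is Φ_B = LI/N.
Φ_B = (4.550×10^-2 H)(9.54 A)/2520 = 1.722×10^-4 Wb.

Φ_B ≈ 172 μWb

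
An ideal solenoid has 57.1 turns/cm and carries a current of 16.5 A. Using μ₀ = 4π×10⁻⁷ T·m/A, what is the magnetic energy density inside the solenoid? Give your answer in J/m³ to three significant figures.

B = μ₀nI = (4π×10⁻⁷)(5.710×10^3)(16.5) = 0.1184 T.
u = B²/(2μ₀) = (0.1184)²/(2×4π×10⁻⁷) = 5.577×10^3 J/m³.

u ≈ 5580 J/m³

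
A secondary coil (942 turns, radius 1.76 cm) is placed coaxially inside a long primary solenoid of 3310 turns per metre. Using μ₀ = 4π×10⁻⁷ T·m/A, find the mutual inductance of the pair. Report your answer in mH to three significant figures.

M ≈ 3.81 mH

The outer solenoid produces a uniform field B₁ = μ₀n₁I₁ across the inner coil,
so the flux linkage is N₂Φ = N₂B₁A₂ = μ₀n₁N₂A₂·I₁, giving M = μ₀n₁N₂A₂.
A₂ = πr² = π(1.760×10^-2 m)² = 9.731×10^-4 m².
M = (4π×10⁻⁷)(3310)(942)(9.731×10^-4) = 3.813×10^-3 H.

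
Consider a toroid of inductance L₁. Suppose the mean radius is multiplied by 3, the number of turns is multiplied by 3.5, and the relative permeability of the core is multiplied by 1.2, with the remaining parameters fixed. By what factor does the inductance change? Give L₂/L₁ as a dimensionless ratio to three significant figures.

L₂/L₁ = 4.90

For a toroid, L ∝ μᵣN²A/R.
L₂/L₁ = (3)^-1 × (3.5)^2 × (1.2) = 4.90.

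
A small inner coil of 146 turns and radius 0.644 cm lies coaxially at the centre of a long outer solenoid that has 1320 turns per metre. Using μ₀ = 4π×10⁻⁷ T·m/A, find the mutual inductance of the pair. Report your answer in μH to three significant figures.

M ≈ 31.6 μH

The outer solenoid produces a uniform field B₁ = μ₀n₁I₁ across the inner coil,
so the flux linkage is N₂Φ = N₂B₁A₂ = μ₀n₁N₂A₂·I₁, giving M = μ₀n₁N₂A₂.
A₂ = πr² = π(6.440×10^-3 m)² = 1.303×10^-4 m².
M = (4π×10⁻⁷)(1320)(146)(1.303×10^-4) = 3.155×10^-5 H.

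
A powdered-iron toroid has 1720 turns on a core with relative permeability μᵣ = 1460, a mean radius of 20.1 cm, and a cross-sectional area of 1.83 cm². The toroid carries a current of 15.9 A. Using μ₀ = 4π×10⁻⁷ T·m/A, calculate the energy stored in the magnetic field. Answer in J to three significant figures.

U ≈ 99.4 J

L = μ₀μᵣN²A/(2πR) = (4π×10⁻⁷)(1460)(1720)²(1.830×10^-4)/(2π×0.201) = 0.78649 H.
U = ½LI² = ½(0.78649)(15.9)² = 99.42 J.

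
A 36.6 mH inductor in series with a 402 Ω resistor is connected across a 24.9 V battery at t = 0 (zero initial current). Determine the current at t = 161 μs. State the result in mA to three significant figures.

I ≈ 51.4 mA

τ = L/R = 3.660×10^-2/402 = 9.104×10^-5 s; final current I_∞ = ε/R = 24.9/402 = 6.194×10^-2 A.
I(t) = I_∞(1 − e^(−t/τ)) with t/τ = 1.768.
I = (6.194×10^-2)(1 − e^(−1.768)) = 5.137×10^-2 A.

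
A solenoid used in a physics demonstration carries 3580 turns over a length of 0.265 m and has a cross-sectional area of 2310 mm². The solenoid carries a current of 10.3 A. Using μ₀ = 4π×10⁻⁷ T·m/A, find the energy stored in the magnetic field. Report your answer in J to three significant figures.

U ≈ 7.45 J

A = 2310 mm² = 2.310×10^-3 m².
L = μ₀N²A/ℓ = (4π×10⁻⁷)(3580)²(2.310×10^-3)/(0.265) = 0.1404 H.
U = ½LI² = ½(0.1404)(10.3)² = 7.447 J.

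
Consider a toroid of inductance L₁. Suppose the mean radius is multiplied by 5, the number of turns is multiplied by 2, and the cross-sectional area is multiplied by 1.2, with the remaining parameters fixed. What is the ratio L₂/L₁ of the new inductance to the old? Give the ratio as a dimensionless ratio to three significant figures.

For a toroid, L ∝ μᵣN²A/R.
L₂/L₁ = (5)^-1 × (2)^2 × (1.2) = 0.960.

L₂/L₁ = 0.960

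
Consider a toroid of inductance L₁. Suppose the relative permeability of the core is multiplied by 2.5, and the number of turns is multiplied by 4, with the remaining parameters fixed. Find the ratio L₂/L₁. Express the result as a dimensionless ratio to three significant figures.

L₂/L₁ = 40.0

For a toroid, L ∝ μᵣN²A/R.
L₂/L₁ = (2.5) × (4)^2 = 40.0.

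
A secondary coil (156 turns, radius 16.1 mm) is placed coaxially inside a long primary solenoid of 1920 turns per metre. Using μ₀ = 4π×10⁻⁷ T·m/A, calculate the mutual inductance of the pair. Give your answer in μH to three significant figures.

The outer solenoid produces a uniform field B₁ = μ₀n₁I₁ across the inner coil,
so the flux linkage is N₂Φ = N₂B₁A₂ = μ₀n₁N₂A₂·I₁, giving M = μ₀n₁N₂A₂.
A₂ = πr² = π(1.610×10^-2 m)² = 8.143×10^-4 m².
M = (4π×10⁻⁷)(1920)(156)(8.143×10^-4) = 3.065×10^-4 H.

M ≈ 307 μH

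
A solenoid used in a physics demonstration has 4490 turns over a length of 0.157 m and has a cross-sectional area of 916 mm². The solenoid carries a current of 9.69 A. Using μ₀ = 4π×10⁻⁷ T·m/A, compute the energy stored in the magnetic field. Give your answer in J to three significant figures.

A = 916 mm² = 9.160×10^-4 m².
L = μ₀N²A/ℓ = (4π×10⁻⁷)(4490)²(9.160×10^-4)/(0.157) = 0.1478 H.
U = ½LI² = ½(0.1478)(9.69)² = 6.939 J.

U ≈ 6.94 J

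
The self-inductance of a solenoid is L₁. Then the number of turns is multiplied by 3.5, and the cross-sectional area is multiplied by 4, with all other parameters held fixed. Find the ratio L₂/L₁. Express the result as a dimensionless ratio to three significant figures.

L₂/L₁ = 49.0

For a solenoid, L ∝ μᵣN²A/ℓ.
L₂/L₁ = (3.5)^2 × (4) = 49.0.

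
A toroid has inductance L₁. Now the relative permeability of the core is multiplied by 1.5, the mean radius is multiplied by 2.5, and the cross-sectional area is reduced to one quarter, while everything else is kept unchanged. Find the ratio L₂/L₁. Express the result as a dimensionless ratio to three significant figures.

L₂/L₁ = 0.150

For a toroid, L ∝ μᵣN²A/R.
L₂/L₁ = (1.5) × (2.5)^-1 × (0.25) = 0.150.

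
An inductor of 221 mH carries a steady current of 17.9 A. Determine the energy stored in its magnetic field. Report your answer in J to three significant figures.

Stored magnetic energy: U = ½LI².
U = ½(0.221 H)(17.9 A)² = 35.41 J.

U ≈ 35.4 J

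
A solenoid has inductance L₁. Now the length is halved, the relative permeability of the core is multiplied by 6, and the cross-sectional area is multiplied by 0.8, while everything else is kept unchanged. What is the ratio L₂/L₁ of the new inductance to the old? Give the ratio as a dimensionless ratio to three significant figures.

L₂/L₁ = 9.60

For a solenoid, L ∝ μᵣN²A/ℓ.
L₂/L₁ = (0.5)^-1 × (6) × (0.8) = 9.60.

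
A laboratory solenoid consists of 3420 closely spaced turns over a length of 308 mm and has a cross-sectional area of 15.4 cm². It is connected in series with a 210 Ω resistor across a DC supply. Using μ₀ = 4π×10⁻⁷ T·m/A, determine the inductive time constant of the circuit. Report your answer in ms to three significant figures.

τ ≈ 0.350 ms

A = 15.4 cm² = 1.540×10^-3 m².
L = μ₀N²A/ℓ = (4π×10⁻⁷)(3420)²(1.540×10^-3)/(0.308) = 7.349×10^-2 H.
τ = L/R = (7.349×10^-2)/(210) = 3.500×10^-4 s.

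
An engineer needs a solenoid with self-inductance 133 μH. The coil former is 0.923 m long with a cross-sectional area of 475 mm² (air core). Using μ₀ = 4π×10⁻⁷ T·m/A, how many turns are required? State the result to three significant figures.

N ≈ 453 turns

A = 475 mm² = 4.750×10^-4 m².
From L = μ₀N²A/ℓ, N = √(Lℓ / (μ₀A)).
N = √[(1.330×10^-4)(0.923) / ((4π×10⁻⁷)×4.750×10^-4)] = √(2.057×10^5) ≈ 453.498.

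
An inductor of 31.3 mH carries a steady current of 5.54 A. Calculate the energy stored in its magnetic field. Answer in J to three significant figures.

U ≈ 0.480 J

Stored magnetic energy: U = ½LI².
U = ½(3.130×10^-2 H)(5.54 A)² = 0.4803 J.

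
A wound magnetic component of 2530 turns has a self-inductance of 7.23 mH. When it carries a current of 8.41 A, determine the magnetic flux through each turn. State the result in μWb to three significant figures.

Φ_B ≈ 24.0 μWb

From L = NΦ_B/I, the flux per turn is Φ_B = LI/N.
Φ_B = (7.230×10^-3 H)(8.41 A)/2530 = 2.403×10^-5 Wb.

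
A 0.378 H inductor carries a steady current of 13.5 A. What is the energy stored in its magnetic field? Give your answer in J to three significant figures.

U ≈ 34.4 J

Stored magnetic energy: U = ½LI².
U = ½(0.378 H)(13.5 A)² = 34.445 J.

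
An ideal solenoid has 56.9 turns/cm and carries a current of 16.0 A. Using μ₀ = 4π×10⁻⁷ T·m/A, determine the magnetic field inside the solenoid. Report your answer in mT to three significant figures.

Inside a long solenoid, B = μ₀nI.
B = (4π×10⁻⁷)(5.690×10^3 m⁻¹)(16.0 A) = 0.1144 T.

B ≈ 114 mT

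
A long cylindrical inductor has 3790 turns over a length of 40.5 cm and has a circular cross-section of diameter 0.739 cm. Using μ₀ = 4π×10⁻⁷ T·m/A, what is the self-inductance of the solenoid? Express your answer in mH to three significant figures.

A = π(d/2)² = π(3.695×10^-3 m)² = 4.289×10^-5 m².
For a long solenoid, L = μ₀N²A/ℓ.
L = (4π×10⁻⁷)(3790)²(4.289×10^-5)/(0.405 m) = 1.912×10^-3 H.

L ≈ 1.91 mH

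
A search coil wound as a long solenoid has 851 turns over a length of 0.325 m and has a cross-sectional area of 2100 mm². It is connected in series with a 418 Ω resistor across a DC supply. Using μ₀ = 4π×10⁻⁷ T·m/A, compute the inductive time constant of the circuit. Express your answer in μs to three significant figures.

τ ≈ 14.1 μs

A = 2100 mm² = 2.100×10^-3 m².
L = μ₀N²A/ℓ = (4π×10⁻⁷)(851)²(2.100×10^-3)/(0.325) = 5.880×10^-3 H.
τ = L/R = (5.880×10^-3)/(418) = 1.407×10^-5 s.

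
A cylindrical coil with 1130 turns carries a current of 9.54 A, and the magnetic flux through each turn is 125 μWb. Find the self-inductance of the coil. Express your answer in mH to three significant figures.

L ≈ 14.8 mH

Self-inductance is defined by L = NΦ_B/I (flux linkage over current).
L = (1130)(1.250×10^-4 Wb)/(9.54 A) = 1.481×10^-2 H.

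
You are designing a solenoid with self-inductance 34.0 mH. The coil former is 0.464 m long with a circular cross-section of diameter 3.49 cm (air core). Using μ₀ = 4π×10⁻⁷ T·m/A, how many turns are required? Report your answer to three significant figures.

A = π(d/2)² = π(1.745×10^-2 m)² = 9.566×10^-4 m².
From L = μ₀N²A/ℓ, N = √(Lℓ / (μ₀A)).
N = √[(3.400×10^-2)(0.464) / ((4π×10⁻⁷)×9.566×10^-4)] = √(1.312×10^7) ≈ 3622.6.

N ≈ 3620 turns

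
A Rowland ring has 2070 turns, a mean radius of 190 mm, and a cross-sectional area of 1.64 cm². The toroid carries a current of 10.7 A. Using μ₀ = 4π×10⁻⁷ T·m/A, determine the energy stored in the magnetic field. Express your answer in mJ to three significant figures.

U ≈ 42.3 mJ

L = μ₀N²A/(2πR) = (4π×10⁻⁷)(2070)²(1.640×10^-4)/(2π×0.19) = 7.397×10^-4 H.
U = ½LI² = ½(7.397×10^-4)(10.7)² = 4.234×10^-2 J.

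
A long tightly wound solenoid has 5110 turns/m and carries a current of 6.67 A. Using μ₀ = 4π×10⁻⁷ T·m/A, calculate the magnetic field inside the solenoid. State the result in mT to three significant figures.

B ≈ 42.8 mT

Inside a long solenoid, B = μ₀nI.
B = (4π×10⁻⁷)(5.110×10^3 m⁻¹)(6.67 A) = 4.283×10^-2 T.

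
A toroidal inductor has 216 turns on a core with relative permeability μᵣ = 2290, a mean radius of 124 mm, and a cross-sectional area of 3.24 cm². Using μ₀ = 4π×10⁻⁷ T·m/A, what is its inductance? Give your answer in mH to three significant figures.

L ≈ 55.8 mH

For a thin toroid, L = μ₀μᵣN²A/(2πR).
L = (4π×10⁻⁷)(2290)(216)²(3.240×10^-4) / (2π×0.124 m) = 5.583×10^-2 H.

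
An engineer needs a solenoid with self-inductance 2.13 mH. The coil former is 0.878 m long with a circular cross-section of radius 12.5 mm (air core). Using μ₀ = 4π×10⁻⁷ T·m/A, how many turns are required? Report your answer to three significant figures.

N ≈ 1740 turns

A = πr² = π(1.250×10^-2 m)² = 4.909×10^-4 m².
From L = μ₀N²A/ℓ, N = √(Lℓ / (μ₀A)).
N = √[(2.130×10^-3)(0.878) / ((4π×10⁻⁷)×4.909×10^-4)] = √(3.032×10^6) ≈ 1741.2.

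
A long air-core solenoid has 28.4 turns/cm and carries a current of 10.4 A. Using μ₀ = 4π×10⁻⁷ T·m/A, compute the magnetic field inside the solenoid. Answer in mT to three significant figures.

Inside a long solenoid, B = μ₀nI.
B = (4π×10⁻⁷)(2.840×10^3 m⁻¹)(10.4 A) = 3.712×10^-2 T.

B ≈ 37.1 mT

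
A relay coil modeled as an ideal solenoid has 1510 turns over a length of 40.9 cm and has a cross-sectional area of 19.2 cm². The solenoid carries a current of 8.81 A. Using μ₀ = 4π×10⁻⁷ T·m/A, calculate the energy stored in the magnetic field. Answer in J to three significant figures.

U ≈ 0.522 J

A = 19.2 cm² = 1.920×10^-3 m².
L = μ₀N²A/ℓ = (4π×10⁻⁷)(1510)²(1.920×10^-3)/(0.409) = 1.345×10^-2 H.
U = ½LI² = ½(1.345×10^-2)(8.81)² = 0.522 J.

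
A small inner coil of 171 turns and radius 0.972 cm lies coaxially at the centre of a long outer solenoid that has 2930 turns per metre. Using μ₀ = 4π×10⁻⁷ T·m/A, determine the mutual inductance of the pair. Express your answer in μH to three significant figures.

M ≈ 187 μH

The outer solenoid produces a uniform field B₁ = μ₀n₁I₁ across the inner coil,
so the flux linkage is N₂Φ = N₂B₁A₂ = μ₀n₁N₂A₂·I₁, giving M = μ₀n₁N₂A₂.
A₂ = πr² = π(9.720×10^-3 m)² = 2.968×10^-4 m².
M = (4π×10⁻⁷)(2930)(171)(2.968×10^-4) = 1.869×10^-4 H.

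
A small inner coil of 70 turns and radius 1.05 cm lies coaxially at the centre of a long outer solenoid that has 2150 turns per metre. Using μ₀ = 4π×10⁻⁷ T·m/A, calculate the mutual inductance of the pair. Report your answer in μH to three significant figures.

M ≈ 65.5 μH

The outer solenoid produces a uniform field B₁ = μ₀n₁I₁ across the inner coil,
so the flux linkage is N₂Φ = N₂B₁A₂ = μ₀n₁N₂A₂·I₁, giving M = μ₀n₁N₂A₂.
A₂ = πr² = π(1.050×10^-2 m)² = 3.464×10^-4 m².
M = (4π×10⁻⁷)(2150)(70)(3.464×10^-4) = 6.551×10^-5 H.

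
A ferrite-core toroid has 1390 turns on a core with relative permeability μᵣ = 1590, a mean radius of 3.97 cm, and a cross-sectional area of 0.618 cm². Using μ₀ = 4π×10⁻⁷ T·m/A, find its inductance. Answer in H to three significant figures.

For a thin toroid, L = μ₀μᵣN²A/(2πR).
L = (4π×10⁻⁷)(1590)(1390)²(6.180×10^-5) / (2π×3.970×10^-2 m) = 0.9564 H.

L ≈ 0.956 H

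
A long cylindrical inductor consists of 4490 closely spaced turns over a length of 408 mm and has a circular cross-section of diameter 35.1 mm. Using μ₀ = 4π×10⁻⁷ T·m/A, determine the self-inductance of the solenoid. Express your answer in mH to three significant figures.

L ≈ 60.1 mH

A = π(d/2)² = π(1.755×10^-2 m)² = 9.676×10^-4 m².
For a long solenoid, L = μ₀N²A/ℓ.
L = (4π×10⁻⁷)(4490)²(9.676×10^-4)/(0.408 m) = 6.008×10^-2 H.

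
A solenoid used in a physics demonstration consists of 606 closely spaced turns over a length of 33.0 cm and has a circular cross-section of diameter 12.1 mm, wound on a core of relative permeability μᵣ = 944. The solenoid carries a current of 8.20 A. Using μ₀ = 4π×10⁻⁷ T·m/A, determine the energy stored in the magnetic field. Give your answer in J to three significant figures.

U ≈ 5.10 J

A = π(d/2)² = π(6.050×10^-3 m)² = 1.150×10^-4 m².
L = μ₀μᵣN²A/ℓ = (4π×10⁻⁷)(944)(606)²(1.150×10^-4)/(0.33) = 0.1518 H.
U = ½LI² = ½(0.1518)(8.20)² = 5.104 J.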